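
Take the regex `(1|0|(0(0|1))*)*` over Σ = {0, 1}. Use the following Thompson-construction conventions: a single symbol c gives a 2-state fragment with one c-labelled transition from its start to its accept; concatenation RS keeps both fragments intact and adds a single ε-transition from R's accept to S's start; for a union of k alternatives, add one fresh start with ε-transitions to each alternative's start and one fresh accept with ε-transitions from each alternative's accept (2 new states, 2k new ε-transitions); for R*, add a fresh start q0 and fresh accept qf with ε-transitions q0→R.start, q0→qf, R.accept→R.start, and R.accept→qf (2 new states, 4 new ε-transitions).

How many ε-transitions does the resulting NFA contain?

By structural recursion:
Each of the 5 symbol leaves contributes 0 ε-transitions.
  0|1 — 4 ε-transitions
  0(0|1) — 5 ε-transitions
  (0(0|1))* — 9 ε-transitions
  1|0|(0(0|1))* — 15 ε-transitions
  (1|0|(0(0|1))*)* — 19 ε-transitions

19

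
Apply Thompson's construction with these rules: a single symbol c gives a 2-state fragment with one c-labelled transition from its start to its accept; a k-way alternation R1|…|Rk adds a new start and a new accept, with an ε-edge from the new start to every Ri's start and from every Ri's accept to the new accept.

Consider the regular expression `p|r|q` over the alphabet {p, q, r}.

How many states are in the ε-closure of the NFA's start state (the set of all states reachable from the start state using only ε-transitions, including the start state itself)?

4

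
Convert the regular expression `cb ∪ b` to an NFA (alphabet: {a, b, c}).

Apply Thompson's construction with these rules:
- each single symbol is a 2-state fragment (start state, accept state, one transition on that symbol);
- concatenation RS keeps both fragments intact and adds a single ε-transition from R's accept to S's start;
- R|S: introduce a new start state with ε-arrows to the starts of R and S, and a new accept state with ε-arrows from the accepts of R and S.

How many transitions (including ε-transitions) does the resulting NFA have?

Bottom-up over the parse tree:
Each of the 3 symbol leaves contributes 1 transition (1 symbol, 0 ε).
  cb = 3 transitions (2 symbol, 1 ε)
  cb ∪ b = 8 transitions (3 symbol, 5 ε)

8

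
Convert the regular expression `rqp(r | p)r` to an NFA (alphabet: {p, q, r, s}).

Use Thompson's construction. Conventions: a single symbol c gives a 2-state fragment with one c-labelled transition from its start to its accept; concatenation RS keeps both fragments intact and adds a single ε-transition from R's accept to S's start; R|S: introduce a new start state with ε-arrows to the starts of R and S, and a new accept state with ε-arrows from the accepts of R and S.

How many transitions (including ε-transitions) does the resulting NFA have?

14

Building bottom-up:
Each of the 6 symbol leaves contributes 1 transition (1 symbol, 0 ε).
  r | p = 6 transitions (2 symbol, 4 ε)
  rqp(r | p)r = 14 transitions (6 symbol, 8 ε)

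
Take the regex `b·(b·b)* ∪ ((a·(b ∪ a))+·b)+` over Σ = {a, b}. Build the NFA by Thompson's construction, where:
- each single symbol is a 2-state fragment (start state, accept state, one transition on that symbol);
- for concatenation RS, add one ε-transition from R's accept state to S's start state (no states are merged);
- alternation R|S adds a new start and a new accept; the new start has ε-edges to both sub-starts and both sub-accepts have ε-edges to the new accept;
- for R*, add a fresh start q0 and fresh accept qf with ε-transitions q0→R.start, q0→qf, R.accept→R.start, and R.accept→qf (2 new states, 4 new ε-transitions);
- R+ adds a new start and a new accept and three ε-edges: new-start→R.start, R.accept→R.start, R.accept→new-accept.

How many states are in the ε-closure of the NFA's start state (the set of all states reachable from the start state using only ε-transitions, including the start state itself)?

5

Work bottom-up. For each fragment F, track |ε-closure(F.start)| and whether F's accept lies in that closure (i.e. whether F accepts ε). A single-symbol fragment has closure size 1 and does not accept ε.
  b·b : C equals the left operand's closure size = 1 (its accept is not ε-reachable, so the closure stops there)
  (b·b)* : new start has ε-edges to the inner start and to the new accept, so C = 2 + 1 = 3
  b·(b·b)* : same as the first factor's closure: C = 1
  b ∪ a : new start ε-reaches every alternative's start; none of them accept ε, so the new accept is not reached: C = 1 + 1 + 1 = 3
  a·(b ∪ a) : C equals the left operand's closure size = 1 (its accept is not ε-reachable, so the closure stops there)
  (a·(b ∪ a))+ : new start ε-reaches only the body's start; the new accept needs a symbol first: C = 1 + 1 = 2
  (a·(b ∪ a))+·b : same as the first factor's closure: C = 2
  ((a·(b ∪ a))+·b)+ : new start ε-reaches only the body's start; the new accept needs a symbol first: C = 1 + 2 = 3
  b·(b·b)* ∪ ((a·(b ∪ a))+·b)+ : new start ε-reaches every alternative's start; none of them accept ε, so the new accept is not reached: C = 1 + 1 + 3 = 5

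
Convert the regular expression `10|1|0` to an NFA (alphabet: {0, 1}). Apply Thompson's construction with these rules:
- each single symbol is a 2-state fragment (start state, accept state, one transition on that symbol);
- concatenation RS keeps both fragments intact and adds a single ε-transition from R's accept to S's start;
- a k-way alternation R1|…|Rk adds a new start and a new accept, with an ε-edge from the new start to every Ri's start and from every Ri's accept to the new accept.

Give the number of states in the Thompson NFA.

10

Per subexpression:
Each of the 4 symbol leaves contributes a 2-state fragment.
  10 → 4 states
  10|1|0 → 10 states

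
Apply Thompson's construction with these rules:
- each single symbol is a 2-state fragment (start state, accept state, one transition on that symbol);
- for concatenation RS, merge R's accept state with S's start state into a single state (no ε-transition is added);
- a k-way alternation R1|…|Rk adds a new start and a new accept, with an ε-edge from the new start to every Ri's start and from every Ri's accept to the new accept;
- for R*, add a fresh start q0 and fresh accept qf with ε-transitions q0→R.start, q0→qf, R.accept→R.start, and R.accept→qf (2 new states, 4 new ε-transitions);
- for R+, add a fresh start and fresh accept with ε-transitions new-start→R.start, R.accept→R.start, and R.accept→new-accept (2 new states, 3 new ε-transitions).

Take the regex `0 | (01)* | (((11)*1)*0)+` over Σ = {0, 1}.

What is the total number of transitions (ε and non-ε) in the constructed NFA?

28

Building bottom-up:
Each of the 7 symbol leaves contributes 1 transition (1 symbol, 0 ε).
  01 = 2 transitions (2 symbol, 0 ε)
  (01)* = 6 transitions (2 symbol, 4 ε)
  11 = 2 transitions (2 symbol, 0 ε)
  (11)* = 6 transitions (2 symbol, 4 ε)
  (11)*1 = 7 transitions (3 symbol, 4 ε)
  ((11)*1)* = 11 transitions (3 symbol, 8 ε)
  ((11)*1)*0 = 12 transitions (4 symbol, 8 ε)
  (((11)*1)*0)+ = 15 transitions (4 symbol, 11 ε)
  0 | (01)* | (((11)*1)*0)+ = 28 transitions (7 symbol, 21 ε)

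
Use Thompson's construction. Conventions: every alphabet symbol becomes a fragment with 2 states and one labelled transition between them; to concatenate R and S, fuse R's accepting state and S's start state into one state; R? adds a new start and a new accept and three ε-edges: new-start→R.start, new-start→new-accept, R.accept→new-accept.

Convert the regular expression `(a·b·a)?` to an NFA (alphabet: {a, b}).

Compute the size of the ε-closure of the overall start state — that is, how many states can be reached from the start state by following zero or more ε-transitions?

Compute the ε-closure size of each fragment's start state recursively; a symbol fragment's start has no outgoing ε-edge, so its closure is just itself (size 1).
  a·b·a → C equals the left operand's closure size = 1 (its accept is not ε-reachable, so the closure stops there)
  (a·b·a)? → new start has ε-edges to the inner start and to the new accept, so C = 2 + 1 = 3

3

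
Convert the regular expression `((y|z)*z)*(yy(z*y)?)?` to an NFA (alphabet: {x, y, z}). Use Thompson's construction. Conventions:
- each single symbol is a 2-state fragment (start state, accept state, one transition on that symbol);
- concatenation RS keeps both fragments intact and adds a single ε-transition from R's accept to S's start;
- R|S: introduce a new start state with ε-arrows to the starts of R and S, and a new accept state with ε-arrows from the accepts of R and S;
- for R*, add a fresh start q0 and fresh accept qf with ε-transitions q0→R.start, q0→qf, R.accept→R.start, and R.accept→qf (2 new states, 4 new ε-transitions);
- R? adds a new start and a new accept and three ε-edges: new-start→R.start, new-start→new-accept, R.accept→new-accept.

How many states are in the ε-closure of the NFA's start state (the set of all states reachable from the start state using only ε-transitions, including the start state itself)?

11

Work bottom-up. For each fragment F, track |ε-closure(F.start)| and whether F's accept lies in that closure (i.e. whether F accepts ε). A single-symbol fragment has closure size 1 and does not accept ε.
  y|z → new start ε-reaches every alternative's start; none of them accept ε, so the new accept is not reached: C = 1 + 1 + 1 = 3
  (y|z)* → the star's fresh start ε-reaches both the body's start and the fresh accept: C = 2 + 3 = 5
  (y|z)*z → C = 5 + 1 = 6 (closure spills across the concat boundary because the left factor accepts ε)
  ((y|z)*z)* → new start has ε-edges to the inner start and to the new accept, so C = 2 + 6 = 8
  z* → the star's fresh start ε-reaches both the body's start and the fresh accept: C = 2 + 1 = 3
  z*y → C = 3 + 1 = 4 (closure spills across the concat boundary because the left factor accepts ε)
  (z*y)? → C = 1 (new start) + 4 (body) + 1 (new accept, via ε) = 6
  yy(z*y)? → same as the first factor's closure: C = 1
  (yy(z*y)?)? → C = 1 (new start) + 1 (body) + 1 (new accept, via ε) = 3
  ((y|z)*z)*(yy(z*y)?)? → the left operand accepts ε, so the closure extends into the next operand (via the concat ε-link); C = 8 + 3 = 11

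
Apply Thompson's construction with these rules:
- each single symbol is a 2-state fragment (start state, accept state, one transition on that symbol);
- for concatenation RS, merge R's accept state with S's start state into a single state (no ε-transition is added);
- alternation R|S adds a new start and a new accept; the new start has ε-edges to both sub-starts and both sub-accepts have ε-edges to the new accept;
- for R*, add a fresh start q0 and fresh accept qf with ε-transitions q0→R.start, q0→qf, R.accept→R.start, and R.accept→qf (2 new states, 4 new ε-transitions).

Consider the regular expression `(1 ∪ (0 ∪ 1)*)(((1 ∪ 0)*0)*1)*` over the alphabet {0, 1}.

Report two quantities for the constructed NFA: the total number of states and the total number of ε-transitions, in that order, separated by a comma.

25, 28

Building bottom-up:
Each of the 7 symbol leaves contributes 2 states and 0 ε-transitions.
  0 ∪ 1 → 6 states, 4 ε-transitions
  (0 ∪ 1)* → 8 states, 8 ε-transitions
  1 ∪ (0 ∪ 1)* → 12 states, 12 ε-transitions
  1 ∪ 0 → 6 states, 4 ε-transitions
  (1 ∪ 0)* → 8 states, 8 ε-transitions
  (1 ∪ 0)*0 → 9 states, 8 ε-transitions
  ((1 ∪ 0)*0)* → 11 states, 12 ε-transitions
  ((1 ∪ 0)*0)*1 → 12 states, 12 ε-transitions
  (((1 ∪ 0)*0)*1)* → 14 states, 16 ε-transitions
  (1 ∪ (0 ∪ 1)*)(((1 ∪ 0)*0)*1)* → 25 states, 28 ε-transitions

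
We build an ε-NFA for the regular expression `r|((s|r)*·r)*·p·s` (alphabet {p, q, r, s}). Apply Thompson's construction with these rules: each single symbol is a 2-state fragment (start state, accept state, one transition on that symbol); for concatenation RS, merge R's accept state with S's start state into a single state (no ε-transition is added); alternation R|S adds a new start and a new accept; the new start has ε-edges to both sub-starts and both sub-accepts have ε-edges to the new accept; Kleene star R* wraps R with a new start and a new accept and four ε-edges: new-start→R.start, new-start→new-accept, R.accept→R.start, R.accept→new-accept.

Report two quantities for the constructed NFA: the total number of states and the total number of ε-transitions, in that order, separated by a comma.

17, 16

By structural recursion:
Each of the 6 symbol leaves contributes 2 states and 0 ε-transitions.
  s|r = 6 states, 4 ε-transitions
  (s|r)* = 8 states, 8 ε-transitions
  (s|r)*·r = 9 states, 8 ε-transitions
  ((s|r)*·r)* = 11 states, 12 ε-transitions
  ((s|r)*·r)*·p·s = 13 states, 12 ε-transitions
  r|((s|r)*·r)*·p·s = 17 states, 16 ε-transitions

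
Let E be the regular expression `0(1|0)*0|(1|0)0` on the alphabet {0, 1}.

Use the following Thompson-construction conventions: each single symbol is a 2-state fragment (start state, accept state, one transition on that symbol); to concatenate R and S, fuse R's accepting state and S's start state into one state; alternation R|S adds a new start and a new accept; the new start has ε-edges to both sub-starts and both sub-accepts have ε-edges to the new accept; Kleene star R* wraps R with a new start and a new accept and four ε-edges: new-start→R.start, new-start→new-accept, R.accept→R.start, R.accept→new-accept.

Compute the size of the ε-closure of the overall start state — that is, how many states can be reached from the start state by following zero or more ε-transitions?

5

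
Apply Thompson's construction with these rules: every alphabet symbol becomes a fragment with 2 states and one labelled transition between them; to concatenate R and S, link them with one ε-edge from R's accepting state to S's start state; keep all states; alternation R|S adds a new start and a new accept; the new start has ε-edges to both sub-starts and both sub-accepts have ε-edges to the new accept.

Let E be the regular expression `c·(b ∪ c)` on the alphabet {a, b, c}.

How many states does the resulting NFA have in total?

8

By structural recursion:
Each of the 3 symbol leaves contributes a 2-state fragment.
  b ∪ c → 6 states
  c·(b ∪ c) → 8 states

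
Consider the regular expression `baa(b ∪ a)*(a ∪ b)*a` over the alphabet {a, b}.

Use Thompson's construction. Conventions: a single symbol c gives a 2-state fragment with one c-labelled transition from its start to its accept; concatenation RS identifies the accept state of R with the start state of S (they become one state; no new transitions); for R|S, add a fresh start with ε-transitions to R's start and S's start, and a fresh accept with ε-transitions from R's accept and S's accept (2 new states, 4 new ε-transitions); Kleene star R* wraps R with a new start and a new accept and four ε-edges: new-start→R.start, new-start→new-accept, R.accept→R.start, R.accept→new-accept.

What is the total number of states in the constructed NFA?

Recursing over subexpressions:
Each of the 8 symbol leaves contributes a 2-state fragment.
  b ∪ a → 6 states
  (b ∪ a)* → 8 states
  a ∪ b → 6 states
  (a ∪ b)* → 8 states
  baa(b ∪ a)*(a ∪ b)*a → 19 states

19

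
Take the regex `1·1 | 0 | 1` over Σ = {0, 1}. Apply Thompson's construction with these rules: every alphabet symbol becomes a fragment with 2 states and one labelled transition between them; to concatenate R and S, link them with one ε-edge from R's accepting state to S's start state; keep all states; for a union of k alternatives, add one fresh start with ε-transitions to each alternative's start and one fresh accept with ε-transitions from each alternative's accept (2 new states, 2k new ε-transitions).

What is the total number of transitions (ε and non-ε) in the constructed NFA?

Recursing over subexpressions:
Each of the 4 symbol leaves contributes 1 transition (1 symbol, 0 ε).
  1·1 — 3 transitions (2 symbol, 1 ε)
  1·1 | 0 | 1 — 11 transitions (4 symbol, 7 ε)

11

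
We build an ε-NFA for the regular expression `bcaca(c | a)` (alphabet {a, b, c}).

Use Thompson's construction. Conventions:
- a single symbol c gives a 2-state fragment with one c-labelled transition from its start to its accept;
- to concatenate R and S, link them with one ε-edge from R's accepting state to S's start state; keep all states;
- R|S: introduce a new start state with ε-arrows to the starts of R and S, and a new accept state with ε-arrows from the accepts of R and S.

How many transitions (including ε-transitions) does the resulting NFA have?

16

Building bottom-up:
Each of the 7 symbol leaves contributes 1 transition (1 symbol, 0 ε).
  c | a = 6 transitions (2 symbol, 4 ε)
  bcaca(c | a) = 16 transitions (7 symbol, 9 ε)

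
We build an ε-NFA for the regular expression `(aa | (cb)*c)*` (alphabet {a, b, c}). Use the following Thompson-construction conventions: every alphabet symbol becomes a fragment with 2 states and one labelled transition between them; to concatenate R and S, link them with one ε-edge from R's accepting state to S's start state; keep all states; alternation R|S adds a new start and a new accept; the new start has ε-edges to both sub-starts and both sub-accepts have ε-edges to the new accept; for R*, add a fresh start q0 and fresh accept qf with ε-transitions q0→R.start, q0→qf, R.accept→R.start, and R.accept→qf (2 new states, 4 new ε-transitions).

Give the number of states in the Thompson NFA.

16

Building bottom-up:
Each of the 5 symbol leaves contributes a 2-state fragment.
  aa → 4 states
  cb → 4 states
  (cb)* → 6 states
  (cb)*c → 8 states
  aa | (cb)*c → 14 states
  (aa | (cb)*c)* → 16 states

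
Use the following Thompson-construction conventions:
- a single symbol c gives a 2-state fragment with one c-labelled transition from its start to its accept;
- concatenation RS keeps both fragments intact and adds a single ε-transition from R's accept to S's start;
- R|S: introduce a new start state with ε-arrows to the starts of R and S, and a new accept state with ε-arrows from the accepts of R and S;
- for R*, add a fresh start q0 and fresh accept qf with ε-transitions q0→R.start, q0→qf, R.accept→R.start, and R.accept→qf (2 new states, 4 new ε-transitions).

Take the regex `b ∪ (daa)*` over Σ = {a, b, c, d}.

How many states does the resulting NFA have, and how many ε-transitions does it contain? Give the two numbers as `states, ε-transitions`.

By structural recursion:
Each of the 4 symbol leaves contributes 2 states and 0 ε-transitions.
  daa = 6 states, 2 ε-transitions
  (daa)* = 8 states, 6 ε-transitions
  b ∪ (daa)* = 12 states, 10 ε-transitions

12, 10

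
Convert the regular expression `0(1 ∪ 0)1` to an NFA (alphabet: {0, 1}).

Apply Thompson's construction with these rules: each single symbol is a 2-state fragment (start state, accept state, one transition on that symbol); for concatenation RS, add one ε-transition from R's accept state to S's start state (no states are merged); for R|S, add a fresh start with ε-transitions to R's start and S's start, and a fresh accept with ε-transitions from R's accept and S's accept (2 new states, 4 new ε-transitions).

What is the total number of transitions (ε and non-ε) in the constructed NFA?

Per subexpression:
Each of the 4 symbol leaves contributes 1 transition (1 symbol, 0 ε).
  1 ∪ 0 = 6 transitions (2 symbol, 4 ε)
  0(1 ∪ 0)1 = 10 transitions (4 symbol, 6 ε)

10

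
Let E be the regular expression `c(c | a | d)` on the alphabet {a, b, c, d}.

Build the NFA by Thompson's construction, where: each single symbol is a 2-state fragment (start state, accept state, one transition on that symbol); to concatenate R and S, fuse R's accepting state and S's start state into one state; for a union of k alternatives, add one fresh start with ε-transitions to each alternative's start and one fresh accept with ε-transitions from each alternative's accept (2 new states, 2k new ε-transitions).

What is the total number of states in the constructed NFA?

Bottom-up over the parse tree:
Each of the 4 symbol leaves contributes a 2-state fragment.
  c | a | d → 8 states
  c(c | a | d) → 9 states

9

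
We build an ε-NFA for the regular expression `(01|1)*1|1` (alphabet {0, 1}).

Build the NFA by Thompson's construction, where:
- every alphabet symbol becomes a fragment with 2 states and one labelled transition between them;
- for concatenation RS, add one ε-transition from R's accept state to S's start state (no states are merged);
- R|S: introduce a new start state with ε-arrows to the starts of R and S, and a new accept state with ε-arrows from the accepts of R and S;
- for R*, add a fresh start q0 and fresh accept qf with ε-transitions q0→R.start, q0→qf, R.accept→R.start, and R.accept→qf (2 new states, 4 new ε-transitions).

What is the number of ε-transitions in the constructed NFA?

14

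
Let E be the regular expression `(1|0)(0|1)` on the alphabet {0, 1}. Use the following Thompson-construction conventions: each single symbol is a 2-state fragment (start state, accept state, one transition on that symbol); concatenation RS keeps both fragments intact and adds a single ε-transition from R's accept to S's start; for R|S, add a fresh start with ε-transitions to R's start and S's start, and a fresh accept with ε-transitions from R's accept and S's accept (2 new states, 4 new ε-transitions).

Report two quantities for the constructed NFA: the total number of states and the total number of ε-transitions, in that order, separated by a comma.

12, 9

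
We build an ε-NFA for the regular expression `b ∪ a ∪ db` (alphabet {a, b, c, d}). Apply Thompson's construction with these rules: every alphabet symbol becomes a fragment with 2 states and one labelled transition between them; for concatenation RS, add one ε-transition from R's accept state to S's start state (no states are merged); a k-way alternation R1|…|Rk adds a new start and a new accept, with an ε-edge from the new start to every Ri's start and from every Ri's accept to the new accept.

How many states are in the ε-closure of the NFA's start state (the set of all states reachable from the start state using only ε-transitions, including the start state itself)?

Compute the ε-closure size of each fragment's start state recursively; a symbol fragment's start has no outgoing ε-edge, so its closure is just itself (size 1).
  db : |closure| equals the left operand's closure size = 1 (its accept is not ε-reachable, so the closure stops there)
  b ∪ a ∪ db : new start ε-reaches every alternative's start; none of them accept ε, so the new accept is not reached: |closure| = 1 + 1 + 1 + 1 = 4

4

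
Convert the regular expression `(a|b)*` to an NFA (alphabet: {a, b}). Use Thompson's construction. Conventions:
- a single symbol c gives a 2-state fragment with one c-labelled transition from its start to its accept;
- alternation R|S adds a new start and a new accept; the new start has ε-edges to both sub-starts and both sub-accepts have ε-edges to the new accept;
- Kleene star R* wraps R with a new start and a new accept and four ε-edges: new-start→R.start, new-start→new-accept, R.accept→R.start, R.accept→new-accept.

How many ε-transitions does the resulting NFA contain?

8

By structural recursion:
Each of the 2 symbol leaves contributes 0 ε-transitions.
  a|b : 4 ε-transitions
  (a|b)* : 8 ε-transitions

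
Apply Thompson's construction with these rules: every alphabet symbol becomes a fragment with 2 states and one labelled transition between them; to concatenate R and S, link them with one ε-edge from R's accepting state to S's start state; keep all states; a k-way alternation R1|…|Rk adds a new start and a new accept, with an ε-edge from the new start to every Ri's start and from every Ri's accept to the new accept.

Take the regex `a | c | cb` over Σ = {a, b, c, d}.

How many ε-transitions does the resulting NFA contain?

Per subexpression:
Each of the 4 symbol leaves contributes 0 ε-transitions.
  cb : 1 ε-transition
  a | c | cb : 7 ε-transitions

7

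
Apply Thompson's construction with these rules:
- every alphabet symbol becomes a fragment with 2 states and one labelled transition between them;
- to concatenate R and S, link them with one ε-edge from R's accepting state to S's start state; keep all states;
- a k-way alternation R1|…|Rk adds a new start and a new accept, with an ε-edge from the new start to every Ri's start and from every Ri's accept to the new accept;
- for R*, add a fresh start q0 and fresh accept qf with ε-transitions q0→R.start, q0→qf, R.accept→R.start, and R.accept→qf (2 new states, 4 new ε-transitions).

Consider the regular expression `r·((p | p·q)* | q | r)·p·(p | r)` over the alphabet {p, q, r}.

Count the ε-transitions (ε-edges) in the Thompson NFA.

Per subexpression:
Each of the 9 symbol leaves contributes 0 ε-transitions.
  p·q = 1 ε-transition
  p | p·q = 5 ε-transitions
  (p | p·q)* = 9 ε-transitions
  (p | p·q)* | q | r = 15 ε-transitions
  p | r = 4 ε-transitions
  r·((p | p·q)* | q | r)·p·(p | r) = 22 ε-transitions

22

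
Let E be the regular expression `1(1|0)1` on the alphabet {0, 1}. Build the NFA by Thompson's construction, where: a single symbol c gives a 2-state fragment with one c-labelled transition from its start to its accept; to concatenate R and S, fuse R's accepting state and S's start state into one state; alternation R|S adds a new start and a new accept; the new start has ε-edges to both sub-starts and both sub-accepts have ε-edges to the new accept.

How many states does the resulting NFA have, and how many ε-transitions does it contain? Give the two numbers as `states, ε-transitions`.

Building bottom-up:
Each of the 4 symbol leaves contributes 2 states and 0 ε-transitions.
  1|0 → 6 states, 4 ε-transitions
  1(1|0)1 → 8 states, 4 ε-transitions

8, 4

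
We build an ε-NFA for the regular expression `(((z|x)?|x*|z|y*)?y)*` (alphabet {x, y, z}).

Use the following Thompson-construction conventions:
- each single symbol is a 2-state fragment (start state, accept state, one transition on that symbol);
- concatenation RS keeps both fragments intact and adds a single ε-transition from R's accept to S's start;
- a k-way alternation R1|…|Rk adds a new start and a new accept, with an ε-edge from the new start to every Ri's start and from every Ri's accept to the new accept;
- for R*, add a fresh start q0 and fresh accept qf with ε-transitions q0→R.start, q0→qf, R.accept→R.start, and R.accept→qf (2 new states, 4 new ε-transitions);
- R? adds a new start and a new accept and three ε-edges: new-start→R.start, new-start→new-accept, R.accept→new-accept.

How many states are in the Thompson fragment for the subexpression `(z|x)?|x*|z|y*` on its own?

20

Fragment for `(z|x)?|x*|z|y*`:
Each of the 5 symbol leaves contributes a 2-state fragment.
  z|x = 6 states
  (z|x)? = 8 states
  x* = 4 states
  y* = 4 states
  (z|x)?|x*|z|y* = 20 states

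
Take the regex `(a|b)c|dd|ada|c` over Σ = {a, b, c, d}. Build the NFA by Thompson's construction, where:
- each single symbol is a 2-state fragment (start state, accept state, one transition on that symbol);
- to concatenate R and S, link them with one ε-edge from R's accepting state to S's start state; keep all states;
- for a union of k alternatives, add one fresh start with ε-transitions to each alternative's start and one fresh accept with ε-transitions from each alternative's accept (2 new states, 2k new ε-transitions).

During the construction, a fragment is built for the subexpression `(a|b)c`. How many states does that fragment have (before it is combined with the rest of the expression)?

Fragment for `(a|b)c`:
Each of the 3 symbol leaves contributes a 2-state fragment.
  a|b → 6 states
  (a|b)c → 8 states

8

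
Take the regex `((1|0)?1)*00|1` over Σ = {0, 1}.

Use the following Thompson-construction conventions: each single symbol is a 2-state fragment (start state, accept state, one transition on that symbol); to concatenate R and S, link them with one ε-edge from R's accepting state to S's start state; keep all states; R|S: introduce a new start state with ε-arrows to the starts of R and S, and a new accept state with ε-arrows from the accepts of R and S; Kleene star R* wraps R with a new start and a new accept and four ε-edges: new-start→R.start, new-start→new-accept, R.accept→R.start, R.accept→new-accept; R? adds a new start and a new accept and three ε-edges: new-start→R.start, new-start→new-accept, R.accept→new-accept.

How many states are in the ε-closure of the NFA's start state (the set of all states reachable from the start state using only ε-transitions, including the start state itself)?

Compute the ε-closure size of each fragment's start state recursively; a symbol fragment's start has no outgoing ε-edge, so its closure is just itself (size 1).
  1|0 → C = 1 + 1 + 1 = 3 (the new accept is not ε-reachable since no branch accepts ε)
  (1|0)? → new start has ε-edges to the inner start and to the new accept, so C = 2 + 3 = 5
  (1|0)?1 → C = 5 + 1 = 6 (closure spills across the concat boundary because the left factor accepts ε)
  ((1|0)?1)* → C = 1 (new start) + 6 (body) + 1 (new accept) = 8
  ((1|0)?1)*00 → C = 8 + 1 = 9 (closure spills across the concat boundary because the left factor accepts ε)
  ((1|0)?1)*00|1 → new start ε-reaches every alternative's start; none of them accept ε, so the new accept is not reached: C = 1 + 9 + 1 = 11

11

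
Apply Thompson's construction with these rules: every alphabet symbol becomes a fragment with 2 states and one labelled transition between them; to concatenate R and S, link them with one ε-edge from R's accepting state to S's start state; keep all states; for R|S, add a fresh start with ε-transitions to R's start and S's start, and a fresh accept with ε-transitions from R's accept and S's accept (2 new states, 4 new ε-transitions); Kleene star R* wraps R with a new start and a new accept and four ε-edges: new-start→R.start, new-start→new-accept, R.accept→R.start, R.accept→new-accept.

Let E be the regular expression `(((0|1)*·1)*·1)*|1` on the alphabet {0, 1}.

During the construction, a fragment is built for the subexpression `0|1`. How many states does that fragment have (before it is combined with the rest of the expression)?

Fragment for `0|1`:
Each of the 2 symbol leaves contributes a 2-state fragment.
  0|1 → 6 states

6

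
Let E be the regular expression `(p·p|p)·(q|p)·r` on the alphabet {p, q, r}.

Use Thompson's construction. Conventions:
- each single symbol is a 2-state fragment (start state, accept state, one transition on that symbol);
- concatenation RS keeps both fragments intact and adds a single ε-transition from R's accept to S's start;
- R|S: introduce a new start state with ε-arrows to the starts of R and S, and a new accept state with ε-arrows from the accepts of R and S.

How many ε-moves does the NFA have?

Recursing over subexpressions:
Each of the 6 symbol leaves contributes 0 ε-transitions.
  p·p — 1 ε-transition
  p·p|p — 5 ε-transitions
  q|p — 4 ε-transitions
  (p·p|p)·(q|p)·r — 11 ε-transitions

11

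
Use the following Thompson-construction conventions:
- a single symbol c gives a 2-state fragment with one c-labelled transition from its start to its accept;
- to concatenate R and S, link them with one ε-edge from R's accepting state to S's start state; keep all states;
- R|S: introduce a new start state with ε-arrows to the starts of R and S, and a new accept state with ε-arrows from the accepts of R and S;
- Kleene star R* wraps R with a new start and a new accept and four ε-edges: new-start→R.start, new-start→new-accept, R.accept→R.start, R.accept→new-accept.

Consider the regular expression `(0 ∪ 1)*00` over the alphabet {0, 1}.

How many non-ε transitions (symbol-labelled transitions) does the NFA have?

Building bottom-up:
Each of the 4 symbol leaves contributes exactly 1 symbol transition.
  0 ∪ 1 → 2 symbol transitions
  (0 ∪ 1)* → 2 symbol transitions
  (0 ∪ 1)*00 → 4 symbol transitions

4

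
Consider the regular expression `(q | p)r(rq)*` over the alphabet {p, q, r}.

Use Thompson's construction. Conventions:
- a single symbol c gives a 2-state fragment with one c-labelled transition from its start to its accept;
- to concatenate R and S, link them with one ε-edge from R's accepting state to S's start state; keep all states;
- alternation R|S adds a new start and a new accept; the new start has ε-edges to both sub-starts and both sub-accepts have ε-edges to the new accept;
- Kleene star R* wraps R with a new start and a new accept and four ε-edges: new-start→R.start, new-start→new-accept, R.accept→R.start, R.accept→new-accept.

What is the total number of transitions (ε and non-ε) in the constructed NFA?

16

Per subexpression:
Each of the 5 symbol leaves contributes 1 transition (1 symbol, 0 ε).
  q | p : 6 transitions (2 symbol, 4 ε)
  rq : 3 transitions (2 symbol, 1 ε)
  (rq)* : 7 transitions (2 symbol, 5 ε)
  (q | p)r(rq)* : 16 transitions (5 symbol, 11 ε)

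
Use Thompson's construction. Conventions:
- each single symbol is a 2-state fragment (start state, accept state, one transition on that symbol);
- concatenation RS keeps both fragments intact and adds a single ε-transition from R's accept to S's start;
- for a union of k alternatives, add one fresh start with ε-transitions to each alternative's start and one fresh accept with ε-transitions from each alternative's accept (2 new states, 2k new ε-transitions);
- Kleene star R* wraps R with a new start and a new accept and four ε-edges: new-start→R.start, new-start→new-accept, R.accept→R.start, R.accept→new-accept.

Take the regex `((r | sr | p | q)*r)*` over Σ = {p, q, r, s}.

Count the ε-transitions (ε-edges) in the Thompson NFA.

Per subexpression:
Each of the 6 symbol leaves contributes 0 ε-transitions.
  sr : 1 ε-transition
  r | sr | p | q : 9 ε-transitions
  (r | sr | p | q)* : 13 ε-transitions
  (r | sr | p | q)*r : 14 ε-transitions
  ((r | sr | p | q)*r)* : 18 ε-transitions

18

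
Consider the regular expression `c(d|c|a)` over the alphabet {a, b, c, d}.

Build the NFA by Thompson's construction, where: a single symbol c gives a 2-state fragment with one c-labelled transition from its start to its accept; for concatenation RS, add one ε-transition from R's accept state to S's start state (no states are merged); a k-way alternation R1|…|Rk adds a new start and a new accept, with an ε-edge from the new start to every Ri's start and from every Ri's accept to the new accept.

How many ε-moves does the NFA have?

Bottom-up over the parse tree:
Each of the 4 symbol leaves contributes 0 ε-transitions.
  d|c|a — 6 ε-transitions
  c(d|c|a) — 7 ε-transitions

7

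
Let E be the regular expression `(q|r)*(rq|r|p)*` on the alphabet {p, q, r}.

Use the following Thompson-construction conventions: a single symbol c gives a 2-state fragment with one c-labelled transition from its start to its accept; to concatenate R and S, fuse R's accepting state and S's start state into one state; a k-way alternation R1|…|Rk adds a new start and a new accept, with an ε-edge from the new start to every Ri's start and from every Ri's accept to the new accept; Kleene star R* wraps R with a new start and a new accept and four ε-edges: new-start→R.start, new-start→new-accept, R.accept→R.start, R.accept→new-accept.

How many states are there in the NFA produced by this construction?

18

Recursing over subexpressions:
Each of the 6 symbol leaves contributes a 2-state fragment.
  q|r — 6 states
  (q|r)* — 8 states
  rq — 3 states
  rq|r|p — 9 states
  (rq|r|p)* — 11 states
  (q|r)*(rq|r|p)* — 18 states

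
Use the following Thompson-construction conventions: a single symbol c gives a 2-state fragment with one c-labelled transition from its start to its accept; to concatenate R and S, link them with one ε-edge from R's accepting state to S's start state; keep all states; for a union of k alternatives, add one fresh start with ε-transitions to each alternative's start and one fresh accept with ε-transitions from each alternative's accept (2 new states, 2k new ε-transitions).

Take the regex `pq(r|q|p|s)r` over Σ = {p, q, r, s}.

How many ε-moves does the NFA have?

Bottom-up over the parse tree:
Each of the 7 symbol leaves contributes 0 ε-transitions.
  r|q|p|s — 8 ε-transitions
  pq(r|q|p|s)r — 11 ε-transitions

11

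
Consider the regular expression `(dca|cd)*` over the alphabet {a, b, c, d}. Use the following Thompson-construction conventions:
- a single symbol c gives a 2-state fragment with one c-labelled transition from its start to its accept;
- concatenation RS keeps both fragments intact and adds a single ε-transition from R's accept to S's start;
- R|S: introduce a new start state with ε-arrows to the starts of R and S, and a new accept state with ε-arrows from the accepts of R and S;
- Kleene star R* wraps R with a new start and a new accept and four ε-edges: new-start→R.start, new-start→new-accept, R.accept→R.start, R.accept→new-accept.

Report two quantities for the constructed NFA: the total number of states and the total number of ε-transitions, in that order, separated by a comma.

14, 11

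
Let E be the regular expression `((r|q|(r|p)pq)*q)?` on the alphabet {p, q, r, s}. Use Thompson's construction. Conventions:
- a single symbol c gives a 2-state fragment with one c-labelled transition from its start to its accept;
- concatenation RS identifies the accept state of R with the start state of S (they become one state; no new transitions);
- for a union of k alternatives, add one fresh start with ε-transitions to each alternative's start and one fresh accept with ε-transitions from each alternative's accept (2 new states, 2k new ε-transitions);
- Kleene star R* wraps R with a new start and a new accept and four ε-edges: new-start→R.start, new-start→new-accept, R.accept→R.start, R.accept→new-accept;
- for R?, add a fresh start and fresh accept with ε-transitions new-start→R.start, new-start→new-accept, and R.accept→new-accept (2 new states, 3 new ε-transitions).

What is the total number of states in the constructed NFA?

19

Building bottom-up:
Each of the 7 symbol leaves contributes a 2-state fragment.
  r|p → 6 states
  (r|p)pq → 8 states
  r|q|(r|p)pq → 14 states
  (r|q|(r|p)pq)* → 16 states
  (r|q|(r|p)pq)*q → 17 states
  ((r|q|(r|p)pq)*q)? → 19 states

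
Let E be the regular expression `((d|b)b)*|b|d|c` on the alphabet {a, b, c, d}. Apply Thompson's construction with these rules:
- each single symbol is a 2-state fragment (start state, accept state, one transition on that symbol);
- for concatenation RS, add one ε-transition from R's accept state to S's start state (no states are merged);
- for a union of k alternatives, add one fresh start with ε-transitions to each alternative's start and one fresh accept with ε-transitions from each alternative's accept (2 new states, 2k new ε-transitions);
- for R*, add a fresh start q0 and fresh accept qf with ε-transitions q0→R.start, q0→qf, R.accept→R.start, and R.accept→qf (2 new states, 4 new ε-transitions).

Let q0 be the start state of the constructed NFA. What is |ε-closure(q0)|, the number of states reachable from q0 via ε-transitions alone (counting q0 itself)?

Let C(F) = |ε-closure(F.start)| within fragment F, and note whether F accepts ε. Symbol fragments have C = 1 and do not accept ε. Then:
  d|b : new start ε-reaches every alternative's start; none of them accept ε, so the new accept is not reached: C = 1 + 1 + 1 = 3
  (d|b)b : same as the first factor's closure: C = 3
  ((d|b)b)* : new start has ε-edges to the inner start and to the new accept, so C = 2 + 3 = 5
  ((d|b)b)*|b|d|c : C = 1 (new start) + (5 + 1 + 1 + 1) + 1 (new accept, since some branch ε-reaches its own accept) = 10

10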